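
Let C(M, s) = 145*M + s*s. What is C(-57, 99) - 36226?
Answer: -34690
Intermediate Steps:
C(M, s) = s² + 145*M (C(M, s) = 145*M + s² = s² + 145*M)
C(-57, 99) - 36226 = (99² + 145*(-57)) - 36226 = (9801 - 8265) - 36226 = 1536 - 36226 = -34690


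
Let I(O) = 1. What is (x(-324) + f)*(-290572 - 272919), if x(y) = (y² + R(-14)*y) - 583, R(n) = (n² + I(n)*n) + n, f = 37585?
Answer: -49331383086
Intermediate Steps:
R(n) = n² + 2*n (R(n) = (n² + 1*n) + n = (n² + n) + n = (n + n²) + n = n² + 2*n)
x(y) = -583 + y² + 168*y (x(y) = (y² + (-14*(2 - 14))*y) - 583 = (y² + (-14*(-12))*y) - 583 = (y² + 168*y) - 583 = -583 + y² + 168*y)
(x(-324) + f)*(-290572 - 272919) = ((-583 + (-324)² + 168*(-324)) + 37585)*(-290572 - 272919) = ((-583 + 104976 - 54432) + 37585)*(-563491) = (49961 + 37585)*(-563491) = 87546*(-563491) = -49331383086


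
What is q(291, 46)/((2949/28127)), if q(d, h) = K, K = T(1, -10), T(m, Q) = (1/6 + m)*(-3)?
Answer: -196889/5898 ≈ -33.382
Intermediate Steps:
T(m, Q) = -1/2 - 3*m (T(m, Q) = (1/6 + m)*(-3) = -1/2 - 3*m)
K = -7/2 (K = -1/2 - 3*1 = -1/2 - 3 = -7/2 ≈ -3.5000)
q(d, h) = -7/2
q(291, 46)/((2949/28127)) = -7/(2*(2949/28127)) = -7/(2*(2949*(1/28127))) = -7/(2*2949/28127) = -7/2*28127/2949 = -196889/5898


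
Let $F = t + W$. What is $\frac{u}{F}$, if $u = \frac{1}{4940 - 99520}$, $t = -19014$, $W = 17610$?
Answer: $\frac{1}{132790320} \approx 7.5307 \cdot 10^{-9}$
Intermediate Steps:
$F = -1404$ ($F = -19014 + 17610 = -1404$)
$u = - \frac{1}{94580}$ ($u = \frac{1}{-94580} = - \frac{1}{94580} \approx -1.0573 \cdot 10^{-5}$)
$\frac{u}{F} = - \frac{1}{94580 \left(-1404\right)} = \left(- \frac{1}{94580}\right) \left(- \frac{1}{1404}\right) = \frac{1}{132790320}$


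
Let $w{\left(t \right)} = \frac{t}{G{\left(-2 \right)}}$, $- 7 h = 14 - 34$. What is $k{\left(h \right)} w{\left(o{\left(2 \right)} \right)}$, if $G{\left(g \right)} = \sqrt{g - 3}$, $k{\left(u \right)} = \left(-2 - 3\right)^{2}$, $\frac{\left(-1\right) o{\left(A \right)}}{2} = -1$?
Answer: $- 10 i \sqrt{5} \approx - 22.361 i$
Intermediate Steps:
$o{\left(A \right)} = 2$ ($o{\left(A \right)} = \left(-2\right) \left(-1\right) = 2$)
$h = \frac{20}{7}$ ($h = - \frac{14 - 34}{7} = \left(- \frac{1}{7}\right) \left(-20\right) = \frac{20}{7} \approx 2.8571$)
$k{\left(u \right)} = 25$ ($k{\left(u \right)} = \left(-5\right)^{2} = 25$)
$G{\left(g \right)} = \sqrt{-3 + g}$
$w{\left(t \right)} = - \frac{i t \sqrt{5}}{5}$ ($w{\left(t \right)} = \frac{t}{\sqrt{-3 - 2}} = \frac{t}{\sqrt{-5}} = \frac{t}{i \sqrt{5}} = t \left(- \frac{i \sqrt{5}}{5}\right) = - \frac{i t \sqrt{5}}{5}$)
$k{\left(h \right)} w{\left(o{\left(2 \right)} \right)} = 25 \left(\left(- \frac{1}{5}\right) i 2 \sqrt{5}\right) = 25 \left(- \frac{2 i \sqrt{5}}{5}\right) = - 10 i \sqrt{5}$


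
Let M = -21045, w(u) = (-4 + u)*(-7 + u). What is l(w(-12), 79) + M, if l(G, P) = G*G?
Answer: 71371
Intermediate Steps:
w(u) = (-7 + u)*(-4 + u)
l(G, P) = G²
l(w(-12), 79) + M = (28 + (-12)² - 11*(-12))² - 21045 = (28 + 144 + 132)² - 21045 = 304² - 21045 = 92416 - 21045 = 71371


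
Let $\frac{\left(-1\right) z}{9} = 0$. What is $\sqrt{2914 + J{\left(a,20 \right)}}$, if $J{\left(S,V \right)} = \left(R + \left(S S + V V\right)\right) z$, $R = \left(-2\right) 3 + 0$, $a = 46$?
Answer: $\sqrt{2914} \approx 53.981$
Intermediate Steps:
$z = 0$ ($z = \left(-9\right) 0 = 0$)
$R = -6$ ($R = -6 + 0 = -6$)
$J{\left(S,V \right)} = 0$ ($J{\left(S,V \right)} = \left(-6 + \left(S S + V V\right)\right) 0 = \left(-6 + \left(S^{2} + V^{2}\right)\right) 0 = \left(-6 + S^{2} + V^{2}\right) 0 = 0$)
$\sqrt{2914 + J{\left(a,20 \right)}} = \sqrt{2914 + 0} = \sqrt{2914}$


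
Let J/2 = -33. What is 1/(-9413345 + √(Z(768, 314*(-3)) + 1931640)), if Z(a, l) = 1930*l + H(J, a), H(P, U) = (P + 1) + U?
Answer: -9413345/88611063974742 - √114283/88611063974742 ≈ -1.0624e-7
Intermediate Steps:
J = -66 (J = 2*(-33) = -66)
H(P, U) = 1 + P + U (H(P, U) = (1 + P) + U = 1 + P + U)
Z(a, l) = -65 + a + 1930*l (Z(a, l) = 1930*l + (1 - 66 + a) = 1930*l + (-65 + a) = -65 + a + 1930*l)
1/(-9413345 + √(Z(768, 314*(-3)) + 1931640)) = 1/(-9413345 + √((-65 + 768 + 1930*(314*(-3))) + 1931640)) = 1/(-9413345 + √((-65 + 768 + 1930*(-942)) + 1931640)) = 1/(-9413345 + √((-65 + 768 - 1818060) + 1931640)) = 1/(-9413345 + √(-1817357 + 1931640)) = 1/(-9413345 + √114283)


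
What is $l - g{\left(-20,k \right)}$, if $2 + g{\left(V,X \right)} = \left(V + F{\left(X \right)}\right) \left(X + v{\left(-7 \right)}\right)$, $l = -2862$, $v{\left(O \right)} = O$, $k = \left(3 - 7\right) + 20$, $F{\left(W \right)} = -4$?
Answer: $-2644$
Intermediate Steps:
$k = 16$ ($k = -4 + 20 = 16$)
$g{\left(V,X \right)} = -2 + \left(-7 + X\right) \left(-4 + V\right)$ ($g{\left(V,X \right)} = -2 + \left(V - 4\right) \left(X - 7\right) = -2 + \left(-4 + V\right) \left(-7 + X\right) = -2 + \left(-7 + X\right) \left(-4 + V\right)$)
$l - g{\left(-20,k \right)} = -2862 - \left(26 - -140 - 64 - 320\right) = -2862 - \left(26 + 140 - 64 - 320\right) = -2862 - -218 = -2862 + 218 = -2644$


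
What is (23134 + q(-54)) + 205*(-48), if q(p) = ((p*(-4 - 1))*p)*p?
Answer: 800614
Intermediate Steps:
q(p) = -5*p³ (q(p) = ((p*(-5))*p)*p = ((-5*p)*p)*p = (-5*p²)*p = -5*p³)
(23134 + q(-54)) + 205*(-48) = (23134 - 5*(-54)³) + 205*(-48) = (23134 - 5*(-157464)) - 9840 = (23134 + 787320) - 9840 = 810454 - 9840 = 800614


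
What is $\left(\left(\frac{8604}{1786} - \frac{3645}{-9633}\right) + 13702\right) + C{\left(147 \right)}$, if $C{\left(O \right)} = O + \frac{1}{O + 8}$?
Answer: $\frac{324079370697}{23392135} \approx 13854.0$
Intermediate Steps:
$C{\left(O \right)} = O + \frac{1}{8 + O}$
$\left(\left(\frac{8604}{1786} - \frac{3645}{-9633}\right) + 13702\right) + C{\left(147 \right)} = \left(\left(\frac{8604}{1786} - \frac{3645}{-9633}\right) + 13702\right) + \frac{1 + 147^{2} + 8 \cdot 147}{8 + 147} = \left(\left(8604 \cdot \frac{1}{1786} - - \frac{1215}{3211}\right) + 13702\right) + \frac{1 + 21609 + 1176}{155} = \left(\left(\frac{4302}{893} + \frac{1215}{3211}\right) + 13702\right) + \frac{1}{155} \cdot 22786 = \left(\frac{784143}{150917} + 13702\right) + \frac{22786}{155} = \frac{2068648877}{150917} + \frac{22786}{155} = \frac{324079370697}{23392135}$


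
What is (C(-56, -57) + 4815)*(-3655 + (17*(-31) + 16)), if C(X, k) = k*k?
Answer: -33594624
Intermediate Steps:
C(X, k) = k**2
(C(-56, -57) + 4815)*(-3655 + (17*(-31) + 16)) = ((-57)**2 + 4815)*(-3655 + (17*(-31) + 16)) = (3249 + 4815)*(-3655 + (-527 + 16)) = 8064*(-3655 - 511) = 8064*(-4166) = -33594624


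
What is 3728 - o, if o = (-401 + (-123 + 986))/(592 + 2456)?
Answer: 1893747/508 ≈ 3727.8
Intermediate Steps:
o = 77/508 (o = (-401 + 863)/3048 = 462*(1/3048) = 77/508 ≈ 0.15157)
3728 - o = 3728 - 1*77/508 = 3728 - 77/508 = 1893747/508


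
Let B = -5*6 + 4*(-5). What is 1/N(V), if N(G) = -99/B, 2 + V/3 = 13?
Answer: 50/99 ≈ 0.50505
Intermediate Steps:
B = -50 (B = -30 - 20 = -50)
V = 33 (V = -6 + 3*13 = -6 + 39 = 33)
N(G) = 99/50 (N(G) = -99/(-50) = -99*(-1/50) = 99/50)
1/N(V) = 1/(99/50) = 50/99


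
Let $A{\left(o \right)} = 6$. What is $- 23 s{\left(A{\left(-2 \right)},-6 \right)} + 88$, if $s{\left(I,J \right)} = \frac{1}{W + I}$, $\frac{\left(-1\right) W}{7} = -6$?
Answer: $\frac{4201}{48} \approx 87.521$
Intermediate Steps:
$W = 42$ ($W = \left(-7\right) \left(-6\right) = 42$)
$s{\left(I,J \right)} = \frac{1}{42 + I}$
$- 23 s{\left(A{\left(-2 \right)},-6 \right)} + 88 = - \frac{23}{42 + 6} + 88 = - \frac{23}{48} + 88 = \frac{4201}{48}$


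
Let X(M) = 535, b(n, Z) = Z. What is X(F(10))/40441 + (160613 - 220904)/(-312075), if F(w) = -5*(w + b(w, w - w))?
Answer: 289465384/1402291675 ≈ 0.20642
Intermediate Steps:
F(w) = -5*w (F(w) = -5*(w + (w - w)) = -5*(w + 0) = -5*w)
X(F(10))/40441 + (160613 - 220904)/(-312075) = 535/40441 + (160613 - 220904)/(-312075) = 535*(1/40441) - 60291*(-1/312075) = 535/40441 + 6699/34675 = 289465384/1402291675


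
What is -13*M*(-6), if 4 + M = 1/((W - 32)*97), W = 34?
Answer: -30225/97 ≈ -311.60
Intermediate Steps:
M = -775/194 (M = -4 + 1/((34 - 32)*97) = -4 + (1/97)/2 = -4 + (½)*(1/97) = -4 + 1/194 = -775/194 ≈ -3.9948)
-13*M*(-6) = -13*(-775/194)*(-6) = (10075/194)*(-6) = -30225/97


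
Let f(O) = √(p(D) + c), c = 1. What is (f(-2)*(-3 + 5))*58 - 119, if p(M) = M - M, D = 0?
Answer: -3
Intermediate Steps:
p(M) = 0
f(O) = 1 (f(O) = √(0 + 1) = √1 = 1)
(f(-2)*(-3 + 5))*58 - 119 = (1*(-3 + 5))*58 - 119 = (1*2)*58 - 119 = 2*58 - 119 = 116 - 119 = -3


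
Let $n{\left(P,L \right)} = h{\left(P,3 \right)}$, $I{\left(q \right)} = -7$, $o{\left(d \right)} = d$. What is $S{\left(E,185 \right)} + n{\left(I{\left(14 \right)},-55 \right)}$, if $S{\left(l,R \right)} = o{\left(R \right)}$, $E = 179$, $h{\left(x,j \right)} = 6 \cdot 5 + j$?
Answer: $218$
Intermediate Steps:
$h{\left(x,j \right)} = 30 + j$
$n{\left(P,L \right)} = 33$ ($n{\left(P,L \right)} = 30 + 3 = 33$)
$S{\left(l,R \right)} = R$
$S{\left(E,185 \right)} + n{\left(I{\left(14 \right)},-55 \right)} = 185 + 33 = 218$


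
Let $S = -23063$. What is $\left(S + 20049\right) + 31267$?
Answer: $28253$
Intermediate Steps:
$\left(S + 20049\right) + 31267 = \left(-23063 + 20049\right) + 31267 = -3014 + 31267 = 28253$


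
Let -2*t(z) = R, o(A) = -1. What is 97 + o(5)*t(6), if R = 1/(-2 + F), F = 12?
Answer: 1941/20 ≈ 97.050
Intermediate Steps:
R = ⅒ (R = 1/(-2 + 12) = 1/10 = ⅒ ≈ 0.10000)
t(z) = -1/20 (t(z) = -½*⅒ = -1/20)
97 + o(5)*t(6) = 97 - 1*(-1/20) = 97 + 1/20 = 1941/20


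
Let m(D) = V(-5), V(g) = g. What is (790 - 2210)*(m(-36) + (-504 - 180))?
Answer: 978380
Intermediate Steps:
m(D) = -5
(790 - 2210)*(m(-36) + (-504 - 180)) = (790 - 2210)*(-5 + (-504 - 180)) = -1420*(-5 - 684) = -1420*(-689) = 978380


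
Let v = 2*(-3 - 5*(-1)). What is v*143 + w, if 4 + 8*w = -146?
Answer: 2213/4 ≈ 553.25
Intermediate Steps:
w = -75/4 (w = -½ + (⅛)*(-146) = -½ - 73/4 = -75/4 ≈ -18.750)
v = 4 (v = 2*(-3 + 5) = 2*2 = 4)
v*143 + w = 4*143 - 75/4 = 572 - 75/4 = 2213/4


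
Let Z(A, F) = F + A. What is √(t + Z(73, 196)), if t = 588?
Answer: √857 ≈ 29.275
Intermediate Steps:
Z(A, F) = A + F
√(t + Z(73, 196)) = √(588 + (73 + 196)) = √(588 + 269) = √857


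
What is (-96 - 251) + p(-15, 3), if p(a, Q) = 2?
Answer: -345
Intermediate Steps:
(-96 - 251) + p(-15, 3) = (-96 - 251) + 2 = -347 + 2 = -345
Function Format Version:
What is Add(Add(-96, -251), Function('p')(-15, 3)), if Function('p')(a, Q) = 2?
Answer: -345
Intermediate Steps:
Add(Add(-96, -251), Function('p')(-15, 3)) = Add(Add(-96, -251), 2) = Add(-347, 2) = -345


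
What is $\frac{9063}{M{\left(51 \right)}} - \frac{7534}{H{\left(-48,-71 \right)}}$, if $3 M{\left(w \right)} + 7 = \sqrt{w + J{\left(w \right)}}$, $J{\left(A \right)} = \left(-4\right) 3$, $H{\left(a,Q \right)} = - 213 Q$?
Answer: $- \frac{2878330069}{151230} - \frac{27189 \sqrt{39}}{10} \approx -36012.0$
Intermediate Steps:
$J{\left(A \right)} = -12$
$M{\left(w \right)} = - \frac{7}{3} + \frac{\sqrt{-12 + w}}{3}$ ($M{\left(w \right)} = - \frac{7}{3} + \frac{\sqrt{w - 12}}{3} = - \frac{7}{3} + \frac{\sqrt{-12 + w}}{3}$)
$\frac{9063}{M{\left(51 \right)}} - \frac{7534}{H{\left(-48,-71 \right)}} = \frac{9063}{- \frac{7}{3} + \frac{\sqrt{-12 + 51}}{3}} - \frac{7534}{\left(-213\right) \left(-71\right)} = \frac{9063}{- \frac{7}{3} + \frac{\sqrt{39}}{3}} - \frac{7534}{15123} = - \frac{7534}{15123} + \frac{9063}{- \frac{7}{3} + \frac{\sqrt{39}}{3}}$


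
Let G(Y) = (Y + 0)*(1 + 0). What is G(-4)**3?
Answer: -64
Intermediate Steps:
G(Y) = Y (G(Y) = Y*1 = Y)
G(-4)**3 = (-4)**3 = -64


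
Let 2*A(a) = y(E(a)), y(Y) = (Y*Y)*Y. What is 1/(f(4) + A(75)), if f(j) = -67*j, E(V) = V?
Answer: 2/421339 ≈ 4.7468e-6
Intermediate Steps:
y(Y) = Y³ (y(Y) = Y²*Y = Y³)
A(a) = a³/2
1/(f(4) + A(75)) = 1/(-67*4 + (½)*75³) = 1/(-268 + (½)*421875) = 1/(-268 + 421875/2) = 1/(421339/2) = 2/421339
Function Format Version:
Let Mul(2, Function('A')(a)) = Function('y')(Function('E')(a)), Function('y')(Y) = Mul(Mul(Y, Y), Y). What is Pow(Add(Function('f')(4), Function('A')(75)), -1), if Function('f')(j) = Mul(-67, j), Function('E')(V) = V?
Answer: Rational(2, 421339) ≈ 4.7468e-6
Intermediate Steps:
Function('y')(Y) = Pow(Y, 3) (Function('y')(Y) = Mul(Pow(Y, 2), Y) = Pow(Y, 3))
Function('A')(a) = Mul(Rational(1, 2), Pow(a, 3))
Pow(Add(Function('f')(4), Function('A')(75)), -1) = Pow(Add(Mul(-67, 4), Mul(Rational(1, 2), Pow(75, 3))), -1) = Pow(Add(-268, Mul(Rational(1, 2), 421875)), -1) = Pow(Add(-268, Rational(421875, 2)), -1) = Pow(Rational(421339, 2), -1) = Rational(2, 421339)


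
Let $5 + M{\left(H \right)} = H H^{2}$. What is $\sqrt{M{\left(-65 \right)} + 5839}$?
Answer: $i \sqrt{268791} \approx 518.45 i$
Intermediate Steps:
$M{\left(H \right)} = -5 + H^{3}$ ($M{\left(H \right)} = -5 + H H^{2} = -5 + H^{3}$)
$\sqrt{M{\left(-65 \right)} + 5839} = \sqrt{\left(-5 + \left(-65\right)^{3}\right) + 5839} = \sqrt{\left(-5 - 274625\right) + 5839} = \sqrt{-274630 + 5839} = \sqrt{-268791} = i \sqrt{268791}$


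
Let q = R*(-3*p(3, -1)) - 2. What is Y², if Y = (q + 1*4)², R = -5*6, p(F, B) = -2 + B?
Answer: 5158686976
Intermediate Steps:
R = -30
q = -272 (q = -(-90)*(-2 - 1) - 2 = -(-90)*(-3) - 2 = -30*9 - 2 = -270 - 2 = -272)
Y = 71824 (Y = (-272 + 1*4)² = (-272 + 4)² = (-268)² = 71824)
Y² = 71824² = 5158686976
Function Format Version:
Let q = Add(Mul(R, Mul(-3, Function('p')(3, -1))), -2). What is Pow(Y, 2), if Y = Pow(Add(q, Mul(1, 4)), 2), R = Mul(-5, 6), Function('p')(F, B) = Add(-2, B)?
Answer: 5158686976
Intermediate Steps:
R = -30
q = -272 (q = Add(Mul(-30, Mul(-3, Add(-2, -1))), -2) = Add(Mul(-30, Mul(-3, -3)), -2) = Add(Mul(-30, 9), -2) = Add(-270, -2) = -272)
Y = 71824 (Y = Pow(Add(-272, Mul(1, 4)), 2) = Pow(Add(-272, 4), 2) = Pow(-268, 2) = 71824)
Pow(Y, 2) = Pow(71824, 2) = 5158686976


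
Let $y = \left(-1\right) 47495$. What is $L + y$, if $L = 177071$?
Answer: $129576$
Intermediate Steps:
$y = -47495$
$L + y = 177071 - 47495 = 129576$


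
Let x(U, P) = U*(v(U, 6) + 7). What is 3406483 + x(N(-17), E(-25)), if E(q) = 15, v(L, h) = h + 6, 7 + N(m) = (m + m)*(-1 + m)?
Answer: 3417978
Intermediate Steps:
N(m) = -7 + 2*m*(-1 + m) (N(m) = -7 + (m + m)*(-1 + m) = -7 + (2*m)*(-1 + m) = -7 + 2*m*(-1 + m))
v(L, h) = 6 + h
x(U, P) = 19*U (x(U, P) = U*((6 + 6) + 7) = U*(12 + 7) = U*19 = 19*U)
3406483 + x(N(-17), E(-25)) = 3406483 + 19*(-7 - 2*(-17) + 2*(-17)**2) = 3406483 + 19*(-7 + 34 + 2*289) = 3406483 + 19*(-7 + 34 + 578) = 3406483 + 19*605 = 3406483 + 11495 = 3417978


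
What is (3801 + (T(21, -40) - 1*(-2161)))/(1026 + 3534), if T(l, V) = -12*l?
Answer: 571/456 ≈ 1.2522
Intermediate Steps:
(3801 + (T(21, -40) - 1*(-2161)))/(1026 + 3534) = (3801 + (-12*21 - 1*(-2161)))/(1026 + 3534) = (3801 + (-252 + 2161))/4560 = (3801 + 1909)*(1/4560) = 5710*(1/4560) = 571/456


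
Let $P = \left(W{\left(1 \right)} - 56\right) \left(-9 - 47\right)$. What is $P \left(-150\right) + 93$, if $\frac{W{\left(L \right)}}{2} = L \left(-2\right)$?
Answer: $-503907$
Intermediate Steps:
$W{\left(L \right)} = - 4 L$ ($W{\left(L \right)} = 2 L \left(-2\right) = 2 \left(- 2 L\right) = - 4 L$)
$P = 3360$ ($P = \left(\left(-4\right) 1 - 56\right) \left(-9 - 47\right) = \left(-4 - 56\right) \left(-56\right) = \left(-60\right) \left(-56\right) = 3360$)
$P \left(-150\right) + 93 = 3360 \left(-150\right) + 93 = -504000 + 93 = -503907$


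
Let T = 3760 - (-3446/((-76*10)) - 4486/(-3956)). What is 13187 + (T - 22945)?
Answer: -2256298577/375820 ≈ -6003.7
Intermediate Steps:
T = 1410952983/375820 (T = 3760 - (-3446/(-760) - 4486*(-1/3956)) = 3760 - (-3446*(-1/760) + 2243/1978) = 3760 - (1723/380 + 2243/1978) = 3760 - 1*2130217/375820 = 3760 - 2130217/375820 = 1410952983/375820 ≈ 3754.3)
13187 + (T - 22945) = 13187 + (1410952983/375820 - 22945) = 13187 - 7212236917/375820 = -2256298577/375820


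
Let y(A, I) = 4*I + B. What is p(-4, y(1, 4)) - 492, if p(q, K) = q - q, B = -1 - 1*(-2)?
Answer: -492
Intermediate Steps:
B = 1 (B = -1 + 2 = 1)
y(A, I) = 1 + 4*I (y(A, I) = 4*I + 1 = 1 + 4*I)
p(q, K) = 0
p(-4, y(1, 4)) - 492 = 0 - 492 = -492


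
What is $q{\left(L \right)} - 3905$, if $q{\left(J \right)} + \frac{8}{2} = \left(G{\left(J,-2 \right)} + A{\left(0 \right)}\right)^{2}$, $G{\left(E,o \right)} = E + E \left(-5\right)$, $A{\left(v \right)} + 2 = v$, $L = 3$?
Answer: $-3713$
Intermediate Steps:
$A{\left(v \right)} = -2 + v$
$G{\left(E,o \right)} = - 4 E$ ($G{\left(E,o \right)} = E - 5 E = - 4 E$)
$q{\left(J \right)} = -4 + \left(-2 - 4 J\right)^{2}$ ($q{\left(J \right)} = -4 + \left(- 4 J + \left(-2 + 0\right)\right)^{2} = -4 + \left(- 4 J - 2\right)^{2} = -4 + \left(-2 - 4 J\right)^{2}$)
$q{\left(L \right)} - 3905 = 16 \cdot 3 \left(1 + 3\right) - 3905 = 16 \cdot 3 \cdot 4 - 3905 = 192 - 3905 = -3713$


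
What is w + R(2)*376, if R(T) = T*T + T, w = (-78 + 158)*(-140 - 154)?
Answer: -21264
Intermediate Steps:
w = -23520 (w = 80*(-294) = -23520)
R(T) = T + T² (R(T) = T² + T = T + T²)
w + R(2)*376 = -23520 + (2*(1 + 2))*376 = -23520 + (2*3)*376 = -23520 + 6*376 = -23520 + 2256 = -21264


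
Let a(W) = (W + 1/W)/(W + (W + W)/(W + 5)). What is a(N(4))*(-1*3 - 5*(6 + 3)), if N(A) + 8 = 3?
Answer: 0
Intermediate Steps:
N(A) = -5 (N(A) = -8 + 3 = -5)
a(W) = (W + 1/W)/(W + 2*W/(5 + W)) (a(W) = (W + 1/W)/(W + (2*W)/(5 + W)) = (W + 1/W)/(W + 2*W/(5 + W)))
a(N(4))*(-1*3 - 5*(6 + 3)) = ((5 - 5 + (-5)³ + 5*(-5)²)/((-5)²*(7 - 5)))*(-1*3 - 5*(6 + 3)) = ((1/25)*(5 - 5 - 125 + 5*25)/2)*(-3 - 5*9) = ((1/25)*(½)*(5 - 5 - 125 + 125))*(-3 - 45) = ((1/25)*(½)*0)*(-48) = 0*(-48) = 0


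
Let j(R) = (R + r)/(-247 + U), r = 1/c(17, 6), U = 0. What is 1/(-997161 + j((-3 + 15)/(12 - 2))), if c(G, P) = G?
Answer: -20995/20935395302 ≈ -1.0028e-6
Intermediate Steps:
r = 1/17 ≈ 0.058824
j(R) = -1/4199 - R/247 (j(R) = (R + 1/17)/(-247 + 0) = (1/17 + R)/(-247) = (1/17 + R)*(-1/247) = -1/4199 - R/247)
1/(-997161 + j((-3 + 15)/(12 - 2))) = 1/(-997161 + (-1/4199 - (-3 + 15)/(247*(12 - 2)))) = 1/(-997161 + (-1/4199 - 12/(247*10))) = 1/(-997161 + (-1/4199 - 1/247*6/5)) = 1/(-997161 + (-1/4199 - 6/1235)) = 1/(-997161 - 107/20995) = 1/(-20935395302/20995) = -20995/20935395302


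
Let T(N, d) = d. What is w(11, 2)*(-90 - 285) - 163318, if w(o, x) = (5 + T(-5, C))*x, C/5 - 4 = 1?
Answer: -185818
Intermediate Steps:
C = 25 (C = 20 + 5*1 = 20 + 5 = 25)
w(o, x) = 30*x (w(o, x) = (5 + 25)*x = 30*x)
w(11, 2)*(-90 - 285) - 163318 = (30*2)*(-90 - 285) - 163318 = 60*(-375) - 163318 = -22500 - 163318 = -185818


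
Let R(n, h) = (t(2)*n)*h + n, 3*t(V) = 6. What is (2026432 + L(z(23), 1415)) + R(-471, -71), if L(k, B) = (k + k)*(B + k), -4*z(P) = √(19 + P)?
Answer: 8371393/4 - 1415*√42/2 ≈ 2.0883e+6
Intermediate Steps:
t(V) = 2 (t(V) = (⅓)*6 = 2)
z(P) = -√(19 + P)/4
R(n, h) = n + 2*h*n (R(n, h) = (2*n)*h + n = 2*h*n + n = n + 2*h*n)
L(k, B) = 2*k*(B + k) (L(k, B) = (2*k)*(B + k) = 2*k*(B + k))
(2026432 + L(z(23), 1415)) + R(-471, -71) = (2026432 + 2*(-√(19 + 23)/4)*(1415 - √(19 + 23)/4)) - 471*(1 + 2*(-71)) = (2026432 + 2*(-√42/4)*(1415 - √42/4)) - 471*(1 - 142) = (2026432 - √42*(1415 - √42/4)/2) - 471*(-141) = (2026432 - √42*(1415 - √42/4)/2) + 66411 = 2092843 - √42*(1415 - √42/4)/2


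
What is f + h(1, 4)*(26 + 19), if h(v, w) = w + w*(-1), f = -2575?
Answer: -2575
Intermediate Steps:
h(v, w) = 0 (h(v, w) = w - w = 0)
f + h(1, 4)*(26 + 19) = -2575 + 0*(26 + 19) = -2575 + 0*45 = -2575 + 0 = -2575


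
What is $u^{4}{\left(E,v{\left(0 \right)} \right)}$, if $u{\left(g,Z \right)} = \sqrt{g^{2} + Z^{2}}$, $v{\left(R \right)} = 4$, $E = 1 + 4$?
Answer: $1681$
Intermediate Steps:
$E = 5$
$u{\left(g,Z \right)} = \sqrt{Z^{2} + g^{2}}$
$u^{4}{\left(E,v{\left(0 \right)} \right)} = \left(\sqrt{4^{2} + 5^{2}}\right)^{4} = \left(\sqrt{16 + 25}\right)^{4} = \left(\sqrt{41}\right)^{4} = 1681$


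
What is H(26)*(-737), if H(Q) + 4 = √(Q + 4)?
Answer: 2948 - 737*√30 ≈ -1088.7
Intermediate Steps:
H(Q) = -4 + √(4 + Q) (H(Q) = -4 + √(Q + 4) = -4 + √(4 + Q))
H(26)*(-737) = (-4 + √(4 + 26))*(-737) = (-4 + √30)*(-737) = 2948 - 737*√30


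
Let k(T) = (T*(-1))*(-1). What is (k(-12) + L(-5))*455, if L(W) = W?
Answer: -7735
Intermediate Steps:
k(T) = T (k(T) = -T*(-1) = T)
(k(-12) + L(-5))*455 = (-12 - 5)*455 = -17*455 = -7735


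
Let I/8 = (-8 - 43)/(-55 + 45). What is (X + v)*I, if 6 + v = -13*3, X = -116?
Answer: -32844/5 ≈ -6568.8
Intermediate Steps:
v = -45 (v = -6 - 13*3 = -6 - 39 = -45)
I = 204/5 (I = 8*((-8 - 43)/(-55 + 45)) = 8*(-51/(-10)) = 8*(-51*(-⅒)) = 8*(51/10) = 204/5 ≈ 40.800)
(X + v)*I = (-116 - 45)*(204/5) = -161*204/5 = -32844/5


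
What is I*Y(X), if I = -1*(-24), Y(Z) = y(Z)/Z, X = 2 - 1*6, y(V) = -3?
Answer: 18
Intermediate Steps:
X = -4 (X = 2 - 6 = -4)
Y(Z) = -3/Z
I = 24
I*Y(X) = 24*(-3/(-4)) = 24*(-3*(-¼)) = 24*(¾) = 18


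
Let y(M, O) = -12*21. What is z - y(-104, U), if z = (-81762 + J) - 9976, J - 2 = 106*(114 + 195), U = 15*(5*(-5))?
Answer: -58730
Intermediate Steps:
U = -375 (U = 15*(-25) = -375)
y(M, O) = -252
J = 32756 (J = 2 + 106*(114 + 195) = 2 + 106*309 = 2 + 32754 = 32756)
z = -58982 (z = (-81762 + 32756) - 9976 = -49006 - 9976 = -58982)
z - y(-104, U) = -58982 - 1*(-252) = -58982 + 252 = -58730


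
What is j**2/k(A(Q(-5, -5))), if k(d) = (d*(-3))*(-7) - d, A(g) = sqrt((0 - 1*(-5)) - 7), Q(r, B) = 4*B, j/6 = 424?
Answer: -808992*I*sqrt(2)/5 ≈ -2.2882e+5*I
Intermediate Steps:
j = 2544 (j = 6*424 = 2544)
A(g) = I*sqrt(2) (A(g) = sqrt((0 + 5) - 7) = sqrt(5 - 7) = sqrt(-2) = I*sqrt(2))
k(d) = 20*d (k(d) = -3*d*(-7) - d = 21*d - d = 20*d)
j**2/k(A(Q(-5, -5))) = 2544**2/((20*(I*sqrt(2)))) = 6471936/((20*I*sqrt(2))) = 6471936*(-I*sqrt(2)/40) = -808992*I*sqrt(2)/5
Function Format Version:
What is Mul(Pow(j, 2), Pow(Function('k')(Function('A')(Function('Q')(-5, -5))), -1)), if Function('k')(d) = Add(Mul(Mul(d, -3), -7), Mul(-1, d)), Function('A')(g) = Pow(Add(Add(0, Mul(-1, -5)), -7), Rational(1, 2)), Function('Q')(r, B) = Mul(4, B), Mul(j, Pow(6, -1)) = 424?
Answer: Mul(Rational(-808992, 5), I, Pow(2, Rational(1, 2))) ≈ Mul(-2.2882e+5, I)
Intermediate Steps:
j = 2544 (j = Mul(6, 424) = 2544)
Function('A')(g) = Mul(I, Pow(2, Rational(1, 2))) (Function('A')(g) = Pow(Add(Add(0, 5), -7), Rational(1, 2)) = Pow(Add(5, -7), Rational(1, 2)) = Pow(-2, Rational(1, 2)) = Mul(I, Pow(2, Rational(1, 2))))
Function('k')(d) = Mul(20, d) (Function('k')(d) = Add(Mul(Mul(-3, d), -7), Mul(-1, d)) = Add(Mul(21, d), Mul(-1, d)) = Mul(20, d))
Mul(Pow(j, 2), Pow(Function('k')(Function('A')(Function('Q')(-5, -5))), -1)) = Mul(Pow(2544, 2), Pow(Mul(20, Mul(I, Pow(2, Rational(1, 2)))), -1)) = Mul(6471936, Pow(Mul(20, I, Pow(2, Rational(1, 2))), -1)) = Mul(6471936, Mul(Rational(-1, 40), I, Pow(2, Rational(1, 2)))) = Mul(Rational(-808992, 5), I, Pow(2, Rational(1, 2)))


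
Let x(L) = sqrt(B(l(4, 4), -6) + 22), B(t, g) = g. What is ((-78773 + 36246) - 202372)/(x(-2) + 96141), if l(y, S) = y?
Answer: -244899/96145 ≈ -2.5472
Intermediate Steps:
x(L) = 4 (x(L) = sqrt(-6 + 22) = sqrt(16) = 4)
((-78773 + 36246) - 202372)/(x(-2) + 96141) = ((-78773 + 36246) - 202372)/(4 + 96141) = (-42527 - 202372)/96145 = -244899*1/96145 = -244899/96145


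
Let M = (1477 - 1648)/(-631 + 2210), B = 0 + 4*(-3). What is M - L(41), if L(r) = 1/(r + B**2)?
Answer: -33214/292115 ≈ -0.11370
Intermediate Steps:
B = -12 (B = 0 - 12 = -12)
M = -171/1579 ≈ -0.10830
L(r) = 1/(144 + r) (L(r) = 1/(r + (-12)**2) = 1/(r + 144) = 1/(144 + r))
M - L(41) = -171/1579 - 1/(144 + 41) = -171/1579 - 1/185 = -33214/292115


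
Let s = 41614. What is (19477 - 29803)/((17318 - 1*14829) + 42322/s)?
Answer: -35808847/8634964 ≈ -4.1470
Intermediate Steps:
(19477 - 29803)/((17318 - 1*14829) + 42322/s) = (19477 - 29803)/((17318 - 1*14829) + 42322/41614) = -10326/((17318 - 14829) + 42322*(1/41614)) = -10326/(2489 + 21161/20807) = -10326/51809784/20807 = -10326*20807/51809784 = -35808847/8634964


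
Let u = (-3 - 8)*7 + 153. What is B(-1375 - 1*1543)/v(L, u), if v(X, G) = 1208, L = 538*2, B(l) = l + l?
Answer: -1459/302 ≈ -4.8311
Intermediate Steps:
B(l) = 2*l
L = 1076
u = 76 (u = -11*7 + 153 = -77 + 153 = 76)
B(-1375 - 1*1543)/v(L, u) = (2*(-1375 - 1*1543))/1208 = (2*(-1375 - 1543))*(1/1208) = (2*(-2918))*(1/1208) = -5836*1/1208 = -1459/302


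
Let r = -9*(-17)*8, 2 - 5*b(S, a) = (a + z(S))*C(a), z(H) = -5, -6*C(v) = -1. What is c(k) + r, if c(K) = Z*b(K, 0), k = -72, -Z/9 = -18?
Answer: 6579/5 ≈ 1315.8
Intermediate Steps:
Z = 162 (Z = -9*(-18) = 162)
C(v) = ⅙ (C(v) = -⅙*(-1) = ⅙)
b(S, a) = 17/30 - a/30 (b(S, a) = ⅖ - (a - 5)/(5*6) = ⅖ - (-5 + a)/(5*6) = ⅖ - (-⅚ + a/6)/5 = ⅖ + (⅙ - a/30) = 17/30 - a/30)
r = 1224 (r = 153*8 = 1224)
c(K) = 459/5 (c(K) = 162*(17/30 - 1/30*0) = 162*(17/30 + 0) = 162*(17/30) = 459/5)
c(k) + r = 459/5 + 1224 = 6579/5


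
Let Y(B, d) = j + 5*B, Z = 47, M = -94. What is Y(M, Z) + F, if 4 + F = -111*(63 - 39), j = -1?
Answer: -3139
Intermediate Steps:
Y(B, d) = -1 + 5*B
F = -2668 (F = -4 - 111*(63 - 39) = -4 - 111*24 = -4 - 2664 = -2668)
Y(M, Z) + F = (-1 + 5*(-94)) - 2668 = (-1 - 470) - 2668 = -471 - 2668 = -3139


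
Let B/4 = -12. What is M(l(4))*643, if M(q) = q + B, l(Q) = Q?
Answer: -28292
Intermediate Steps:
B = -48 (B = 4*(-12) = -48)
M(q) = -48 + q (M(q) = q - 48 = -48 + q)
M(l(4))*643 = (-48 + 4)*643 = -44*643 = -28292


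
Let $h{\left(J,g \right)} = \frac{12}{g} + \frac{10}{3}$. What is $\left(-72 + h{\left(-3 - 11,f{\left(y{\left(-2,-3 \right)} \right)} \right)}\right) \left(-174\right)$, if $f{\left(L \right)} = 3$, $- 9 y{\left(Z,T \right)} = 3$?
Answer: $11252$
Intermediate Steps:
$y{\left(Z,T \right)} = - \frac{1}{3}$ ($y{\left(Z,T \right)} = \left(- \frac{1}{9}\right) 3 = - \frac{1}{3}$)
$h{\left(J,g \right)} = \frac{10}{3} + \frac{12}{g}$ ($h{\left(J,g \right)} = \frac{12}{g} + 10 \cdot \frac{1}{3} = \frac{12}{g} + \frac{10}{3} = \frac{10}{3} + \frac{12}{g}$)
$\left(-72 + h{\left(-3 - 11,f{\left(y{\left(-2,-3 \right)} \right)} \right)}\right) \left(-174\right) = \left(-72 + \left(\frac{10}{3} + \frac{12}{3}\right)\right) \left(-174\right) = \left(-72 + \left(\frac{10}{3} + 12 \cdot \frac{1}{3}\right)\right) \left(-174\right) = \left(-72 + \left(\frac{10}{3} + 4\right)\right) \left(-174\right) = \left(-72 + \frac{22}{3}\right) \left(-174\right) = \left(- \frac{194}{3}\right) \left(-174\right) = 11252$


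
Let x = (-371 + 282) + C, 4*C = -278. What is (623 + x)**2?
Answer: 863041/4 ≈ 2.1576e+5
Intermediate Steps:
C = -139/2 (C = (1/4)*(-278) = -139/2 ≈ -69.500)
x = -317/2 (x = (-371 + 282) - 139/2 = -89 - 139/2 = -317/2 ≈ -158.50)
(623 + x)**2 = (623 - 317/2)**2 = (929/2)**2 = 863041/4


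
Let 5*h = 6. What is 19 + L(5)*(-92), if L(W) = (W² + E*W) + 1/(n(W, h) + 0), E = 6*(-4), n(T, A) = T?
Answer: 43703/5 ≈ 8740.6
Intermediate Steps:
h = 6/5 (h = (⅕)*6 = 6/5 ≈ 1.2000)
E = -24
L(W) = 1/W + W² - 24*W (L(W) = (W² - 24*W) + 1/(W + 0) = (W² - 24*W) + 1/W = 1/W + W² - 24*W)
19 + L(5)*(-92) = 19 + ((1 + 5²*(-24 + 5))/5)*(-92) = 19 + ((1 + 25*(-19))/5)*(-92) = 19 + ((1 - 475)/5)*(-92) = 19 + ((⅕)*(-474))*(-92) = 19 - 474/5*(-92) = 19 + 43608/5 = 43703/5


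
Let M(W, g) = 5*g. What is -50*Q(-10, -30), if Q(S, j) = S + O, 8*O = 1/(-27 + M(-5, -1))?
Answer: 64025/128 ≈ 500.20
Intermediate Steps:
O = -1/256 (O = 1/(8*(-27 + 5*(-1))) = 1/(8*(-27 - 5)) = (1/8)/(-32) = (1/8)*(-1/32) = -1/256 ≈ -0.0039063)
Q(S, j) = -1/256 + S (Q(S, j) = S - 1/256 = -1/256 + S)
-50*Q(-10, -30) = -50*(-1/256 - 10) = -50*(-2561/256) = 64025/128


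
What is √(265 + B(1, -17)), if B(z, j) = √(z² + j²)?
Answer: √(265 + √290) ≈ 16.794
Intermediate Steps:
B(z, j) = √(j² + z²)
√(265 + B(1, -17)) = √(265 + √((-17)² + 1²)) = √(265 + √(289 + 1)) = √(265 + √290)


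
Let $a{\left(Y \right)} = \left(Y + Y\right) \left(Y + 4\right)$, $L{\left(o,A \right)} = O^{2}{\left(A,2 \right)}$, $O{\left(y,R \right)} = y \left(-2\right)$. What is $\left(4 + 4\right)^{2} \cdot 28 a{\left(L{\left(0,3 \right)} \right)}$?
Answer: $5160960$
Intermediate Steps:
$O{\left(y,R \right)} = - 2 y$
$L{\left(o,A \right)} = 4 A^{2}$ ($L{\left(o,A \right)} = \left(- 2 A\right)^{2} = 4 A^{2}$)
$a{\left(Y \right)} = 2 Y \left(4 + Y\right)$
$\left(4 + 4\right)^{2} \cdot 28 a{\left(L{\left(0,3 \right)} \right)} = \left(4 + 4\right)^{2} \cdot 28 \cdot 2 \cdot 4 \cdot 3^{2} \left(4 + 4 \cdot 3^{2}\right) = 8^{2} \cdot 28 \cdot 2 \cdot 4 \cdot 9 \left(4 + 4 \cdot 9\right) = 64 \cdot 28 \cdot 2 \cdot 36 \left(4 + 36\right) = 1792 \cdot 2 \cdot 36 \cdot 40 = 1792 \cdot 2880 = 5160960$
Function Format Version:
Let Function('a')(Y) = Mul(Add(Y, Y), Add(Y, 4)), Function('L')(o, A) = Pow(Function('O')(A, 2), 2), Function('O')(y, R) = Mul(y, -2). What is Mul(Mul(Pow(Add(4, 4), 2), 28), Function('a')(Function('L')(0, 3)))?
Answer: 5160960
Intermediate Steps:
Function('O')(y, R) = Mul(-2, y)
Function('L')(o, A) = Mul(4, Pow(A, 2)) (Function('L')(o, A) = Pow(Mul(-2, A), 2) = Mul(4, Pow(A, 2)))
Function('a')(Y) = Mul(2, Y, Add(4, Y)) (Function('a')(Y) = Mul(Mul(2, Y), Add(4, Y)) = Mul(2, Y, Add(4, Y)))
Mul(Mul(Pow(Add(4, 4), 2), 28), Function('a')(Function('L')(0, 3))) = Mul(Mul(Pow(Add(4, 4), 2), 28), Mul(2, Mul(4, Pow(3, 2)), Add(4, Mul(4, Pow(3, 2))))) = Mul(Mul(Pow(8, 2), 28), Mul(2, Mul(4, 9), Add(4, Mul(4, 9)))) = Mul(Mul(64, 28), Mul(2, 36, Add(4, 36))) = Mul(1792, Mul(2, 36, 40)) = Mul(1792, 2880) = 5160960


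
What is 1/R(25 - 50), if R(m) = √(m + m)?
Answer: -I*√2/10 ≈ -0.14142*I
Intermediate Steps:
R(m) = √2*√m (R(m) = √(2*m) = √2*√m)
1/R(25 - 50) = 1/(√2*√(25 - 50)) = 1/(√2*√(-25)) = 1/(√2*(5*I)) = 1/(5*I*√2) = -I*√2/10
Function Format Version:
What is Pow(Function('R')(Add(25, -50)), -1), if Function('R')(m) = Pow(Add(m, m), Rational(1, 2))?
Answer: Mul(Rational(-1, 10), I, Pow(2, Rational(1, 2))) ≈ Mul(-0.14142, I)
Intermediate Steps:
Function('R')(m) = Mul(Pow(2, Rational(1, 2)), Pow(m, Rational(1, 2))) (Function('R')(m) = Pow(Mul(2, m), Rational(1, 2)) = Mul(Pow(2, Rational(1, 2)), Pow(m, Rational(1, 2))))
Pow(Function('R')(Add(25, -50)), -1) = Pow(Mul(Pow(2, Rational(1, 2)), Pow(Add(25, -50), Rational(1, 2))), -1) = Pow(Mul(Pow(2, Rational(1, 2)), Pow(-25, Rational(1, 2))), -1) = Pow(Mul(Pow(2, Rational(1, 2)), Mul(5, I)), -1) = Pow(Mul(5, I, Pow(2, Rational(1, 2))), -1) = Mul(Rational(-1, 10), I, Pow(2, Rational(1, 2)))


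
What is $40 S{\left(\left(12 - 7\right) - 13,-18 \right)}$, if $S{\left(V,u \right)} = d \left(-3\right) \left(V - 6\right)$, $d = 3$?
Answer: $5040$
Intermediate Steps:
$S{\left(V,u \right)} = 54 - 9 V$ ($S{\left(V,u \right)} = 3 \left(-3\right) \left(V - 6\right) = - 9 \left(V - 6\right) = - 9 \left(-6 + V\right) = 54 - 9 V$)
$40 S{\left(\left(12 - 7\right) - 13,-18 \right)} = 40 \left(54 - 9 \left(\left(12 - 7\right) - 13\right)\right) = 40 \left(54 - 9 \left(5 - 13\right)\right) = 40 \left(54 - -72\right) = 40 \left(54 + 72\right) = 40 \cdot 126 = 5040$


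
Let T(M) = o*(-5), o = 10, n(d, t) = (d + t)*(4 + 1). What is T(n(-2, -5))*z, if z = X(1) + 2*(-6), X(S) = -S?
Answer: 650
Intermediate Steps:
n(d, t) = 5*d + 5*t (n(d, t) = (d + t)*5 = 5*d + 5*t)
T(M) = -50 (T(M) = 10*(-5) = -50)
z = -13 (z = -1*1 + 2*(-6) = -1 - 12 = -13)
T(n(-2, -5))*z = -50*(-13) = 650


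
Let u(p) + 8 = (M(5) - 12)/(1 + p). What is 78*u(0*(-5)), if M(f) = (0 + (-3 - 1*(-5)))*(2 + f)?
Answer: -468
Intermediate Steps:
M(f) = 4 + 2*f (M(f) = (0 + (-3 + 5))*(2 + f) = (0 + 2)*(2 + f) = 2*(2 + f) = 4 + 2*f)
u(p) = -8 + 2/(1 + p) (u(p) = -8 + ((4 + 2*5) - 12)/(1 + p) = -8 + ((4 + 10) - 12)/(1 + p) = -8 + (14 - 12)/(1 + p) = -8 + 2/(1 + p))
78*u(0*(-5)) = 78*(2*(-3 - 0*(-5))/(1 + 0*(-5))) = 78*(2*(-3 - 4*0)/(1 + 0)) = 78*(2*(-3 + 0)/1) = 78*(2*1*(-3)) = 78*(-6) = -468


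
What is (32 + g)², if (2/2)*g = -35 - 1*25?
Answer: 784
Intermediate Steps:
g = -60 (g = -35 - 1*25 = -35 - 25 = -60)
(32 + g)² = (32 - 60)² = (-28)² = 784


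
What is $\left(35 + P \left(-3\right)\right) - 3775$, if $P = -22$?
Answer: $-3674$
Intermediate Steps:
$\left(35 + P \left(-3\right)\right) - 3775 = \left(35 - -66\right) - 3775 = \left(35 + 66\right) - 3775 = 101 - 3775 = -3674$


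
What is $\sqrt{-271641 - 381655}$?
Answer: $4 i \sqrt{40831} \approx 808.27 i$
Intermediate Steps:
$\sqrt{-271641 - 381655} = \sqrt{-653296} = 4 i \sqrt{40831}$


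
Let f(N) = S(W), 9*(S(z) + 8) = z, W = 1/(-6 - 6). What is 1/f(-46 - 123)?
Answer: -108/865 ≈ -0.12486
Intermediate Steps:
W = -1/12 (W = 1/(-12) = -1/12 ≈ -0.083333)
S(z) = -8 + z/9
f(N) = -865/108 (f(N) = -8 + (1/9)*(-1/12) = -8 - 1/108 = -865/108)
1/f(-46 - 123) = 1/(-865/108) = -108/865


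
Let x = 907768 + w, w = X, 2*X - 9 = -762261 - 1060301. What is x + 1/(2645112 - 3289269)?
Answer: -4520049671/1288314 ≈ -3508.5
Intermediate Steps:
X = -1822553/2 (X = 9/2 + (-762261 - 1060301)/2 = 9/2 + (½)*(-1822562) = 9/2 - 911281 = -1822553/2 ≈ -9.1128e+5)
w = -1822553/2 ≈ -9.1128e+5
x = -7017/2 (x = 907768 - 1822553/2 = -7017/2 ≈ -3508.5)
x + 1/(2645112 - 3289269) = -7017/2 + 1/(2645112 - 3289269) = -7017/2 + 1/(-644157) = -7017/2 - 1/644157 = -4520049671/1288314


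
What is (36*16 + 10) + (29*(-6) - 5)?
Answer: 407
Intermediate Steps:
(36*16 + 10) + (29*(-6) - 5) = (576 + 10) + (-174 - 5) = 586 - 179 = 407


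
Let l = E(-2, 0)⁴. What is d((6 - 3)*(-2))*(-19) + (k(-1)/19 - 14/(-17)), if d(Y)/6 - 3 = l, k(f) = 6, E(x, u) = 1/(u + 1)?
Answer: -146920/323 ≈ -454.86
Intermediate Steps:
E(x, u) = 1/(1 + u)
l = 1 (l = (1/(1 + 0))⁴ = (1/1)⁴ = 1⁴ = 1)
d(Y) = 24 (d(Y) = 18 + 6*1 = 18 + 6 = 24)
d((6 - 3)*(-2))*(-19) + (k(-1)/19 - 14/(-17)) = 24*(-19) + (6/19 - 14/(-17)) = -456 + (6*(1/19) - 14*(-1/17)) = -456 + (6/19 + 14/17) = -456 + 368/323 = -146920/323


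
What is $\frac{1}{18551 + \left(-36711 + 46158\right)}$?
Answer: $\frac{1}{27998} \approx 3.5717 \cdot 10^{-5}$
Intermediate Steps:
$\frac{1}{18551 + \left(-36711 + 46158\right)} = \frac{1}{18551 + 9447} = \frac{1}{27998}$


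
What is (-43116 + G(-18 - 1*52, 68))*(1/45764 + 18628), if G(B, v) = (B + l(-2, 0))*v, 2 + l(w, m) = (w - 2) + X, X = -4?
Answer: -10348397875227/11441 ≈ -9.0450e+8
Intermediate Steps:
l(w, m) = -8 + w (l(w, m) = -2 + ((w - 2) - 4) = -2 + ((-2 + w) - 4) = -2 + (-6 + w) = -8 + w)
G(B, v) = v*(-10 + B) (G(B, v) = (B + (-8 - 2))*v = (B - 10)*v = (-10 + B)*v = v*(-10 + B))
(-43116 + G(-18 - 1*52, 68))*(1/45764 + 18628) = (-43116 + 68*(-10 + (-18 - 1*52)))*(1/45764 + 18628) = (-43116 + 68*(-10 + (-18 - 52)))*(1/45764 + 18628) = (-43116 + 68*(-10 - 70))*(852491793/45764) = (-43116 + 68*(-80))*(852491793/45764) = (-43116 - 5440)*(852491793/45764) = -48556*852491793/45764 = -10348397875227/11441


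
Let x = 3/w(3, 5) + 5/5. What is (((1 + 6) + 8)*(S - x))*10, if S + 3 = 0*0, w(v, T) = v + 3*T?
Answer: -625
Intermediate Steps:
S = -3 (S = -3 + 0*0 = -3 + 0 = -3)
x = 7/6 (x = 3/(3 + 3*5) + 5/5 = 3/(3 + 15) + 5*(⅕) = 3/18 + 1 = 3*(1/18) + 1 = ⅙ + 1 = 7/6 ≈ 1.1667)
(((1 + 6) + 8)*(S - x))*10 = (((1 + 6) + 8)*(-3 - 1*7/6))*10 = ((7 + 8)*(-3 - 7/6))*10 = (15*(-25/6))*10 = -125/2*10 = -625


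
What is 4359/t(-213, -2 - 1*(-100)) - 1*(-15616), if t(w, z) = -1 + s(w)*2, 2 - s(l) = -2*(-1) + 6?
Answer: 198649/13 ≈ 15281.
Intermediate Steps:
s(l) = -6 (s(l) = 2 - (-2*(-1) + 6) = 2 - (2 + 6) = 2 - 1*8 = 2 - 8 = -6)
t(w, z) = -13 (t(w, z) = -1 - 6*2 = -1 - 12 = -13)
4359/t(-213, -2 - 1*(-100)) - 1*(-15616) = 4359/(-13) - 1*(-15616) = 4359*(-1/13) + 15616 = -4359/13 + 15616 = 198649/13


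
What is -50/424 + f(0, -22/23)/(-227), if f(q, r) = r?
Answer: -125861/1106852 ≈ -0.11371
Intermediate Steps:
-50/424 + f(0, -22/23)/(-227) = -50/424 - 22/23/(-227) = -50*1/424 - 22*1/23*(-1/227) = -25/212 - 22/23*(-1/227) = -25/212 + 22/5221 = -125861/1106852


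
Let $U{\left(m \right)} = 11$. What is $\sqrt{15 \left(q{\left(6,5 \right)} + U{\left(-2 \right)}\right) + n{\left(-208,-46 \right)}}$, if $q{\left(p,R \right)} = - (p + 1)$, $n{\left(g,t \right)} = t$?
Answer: $\sqrt{14} \approx 3.7417$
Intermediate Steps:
$q{\left(p,R \right)} = -1 - p$ ($q{\left(p,R \right)} = - (1 + p) = -1 - p$)
$\sqrt{15 \left(q{\left(6,5 \right)} + U{\left(-2 \right)}\right) + n{\left(-208,-46 \right)}} = \sqrt{15 \left(\left(-1 - 6\right) + 11\right) - 46} = \sqrt{15 \left(-7 + 11\right) - 46} = \sqrt{15 \cdot 4 - 46} = \sqrt{60 - 46} = \sqrt{14}$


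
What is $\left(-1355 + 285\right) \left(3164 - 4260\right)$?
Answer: $1172720$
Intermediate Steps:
$\left(-1355 + 285\right) \left(3164 - 4260\right) = \left(-1070\right) \left(-1096\right) = 1172720$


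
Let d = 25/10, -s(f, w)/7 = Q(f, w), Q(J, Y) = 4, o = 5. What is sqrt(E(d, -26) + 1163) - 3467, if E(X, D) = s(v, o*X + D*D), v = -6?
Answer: -3467 + sqrt(1135) ≈ -3433.3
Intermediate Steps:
s(f, w) = -28 (s(f, w) = -7*4 = -28)
d = 5/2 (d = 25*(1/10) = 5/2 ≈ 2.5000)
E(X, D) = -28
sqrt(E(d, -26) + 1163) - 3467 = sqrt(-28 + 1163) - 3467 = sqrt(1135) - 3467 = -3467 + sqrt(1135)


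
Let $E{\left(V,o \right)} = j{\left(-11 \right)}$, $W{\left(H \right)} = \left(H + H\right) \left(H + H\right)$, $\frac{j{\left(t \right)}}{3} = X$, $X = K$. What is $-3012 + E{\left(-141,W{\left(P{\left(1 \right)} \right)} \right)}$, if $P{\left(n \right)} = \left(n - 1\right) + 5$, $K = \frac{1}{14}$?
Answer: $- \frac{42165}{14} \approx -3011.8$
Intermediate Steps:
$K = \frac{1}{14} \approx 0.071429$
$X = \frac{1}{14} \approx 0.071429$
$P{\left(n \right)} = 4 + n$ ($P{\left(n \right)} = \left(-1 + n\right) + 5 = 4 + n$)
$j{\left(t \right)} = \frac{3}{14}$ ($j{\left(t \right)} = 3 \cdot \frac{1}{14} = \frac{3}{14}$)
$W{\left(H \right)} = 4 H^{2}$ ($W{\left(H \right)} = 2 H 2 H = 4 H^{2}$)
$E{\left(V,o \right)} = \frac{3}{14}$
$-3012 + E{\left(-141,W{\left(P{\left(1 \right)} \right)} \right)} = -3012 + \frac{3}{14} = - \frac{42165}{14}$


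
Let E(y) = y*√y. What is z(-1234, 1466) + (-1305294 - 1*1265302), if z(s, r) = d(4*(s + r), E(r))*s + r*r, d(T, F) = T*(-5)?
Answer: 5304320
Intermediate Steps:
E(y) = y^(3/2)
d(T, F) = -5*T
z(s, r) = r² + s*(-20*r - 20*s) (z(s, r) = (-20*(s + r))*s + r*r = (-20*(r + s))*s + r² = (-5*(4*r + 4*s))*s + r² = (-20*r - 20*s)*s + r² = s*(-20*r - 20*s) + r² = r² + s*(-20*r - 20*s))
z(-1234, 1466) + (-1305294 - 1*1265302) = (1466² - 20*(-1234)*(1466 - 1234)) + (-1305294 - 1*1265302) = (2149156 - 20*(-1234)*232) + (-1305294 - 1265302) = (2149156 + 5725760) - 2570596 = 7874916 - 2570596 = 5304320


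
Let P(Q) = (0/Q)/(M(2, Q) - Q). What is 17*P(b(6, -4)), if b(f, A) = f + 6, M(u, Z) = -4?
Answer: 0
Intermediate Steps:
b(f, A) = 6 + f
P(Q) = 0 (P(Q) = (0/Q)/(-4 - Q) = 0/(-4 - Q) = 0)
17*P(b(6, -4)) = 17*0 = 0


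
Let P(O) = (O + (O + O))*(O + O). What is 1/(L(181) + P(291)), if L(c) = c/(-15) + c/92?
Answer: 1380/701144743 ≈ 1.9682e-6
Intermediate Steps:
L(c) = -77*c/1380 (L(c) = c*(-1/15) + c*(1/92) = -c/15 + c/92 = -77*c/1380)
P(O) = 6*O² (P(O) = (O + 2*O)*(2*O) = (3*O)*(2*O) = 6*O²)
1/(L(181) + P(291)) = 1/(-77/1380*181 + 6*291²) = 1/(-13937/1380 + 6*84681) = 1/(-13937/1380 + 508086) = 1/(701144743/1380) = 1380/701144743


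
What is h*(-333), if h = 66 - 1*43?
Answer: -7659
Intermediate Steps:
h = 23 (h = 66 - 43 = 23)
h*(-333) = 23*(-333) = -7659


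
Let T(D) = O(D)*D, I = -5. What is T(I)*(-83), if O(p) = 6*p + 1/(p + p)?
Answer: -24983/2 ≈ -12492.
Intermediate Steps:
O(p) = 1/(2*p) + 6*p (O(p) = 6*p + 1/(2*p) = 1/(2*p) + 6*p)
T(D) = D*(1/(2*D) + 6*D) (T(D) = (1/(2*D) + 6*D)*D = D*(1/(2*D) + 6*D))
T(I)*(-83) = (½ + 6*(-5)²)*(-83) = (½ + 6*25)*(-83) = (½ + 150)*(-83) = (301/2)*(-83) = -24983/2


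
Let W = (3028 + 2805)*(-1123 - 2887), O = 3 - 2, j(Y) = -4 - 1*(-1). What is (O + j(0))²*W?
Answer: -93561320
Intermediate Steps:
j(Y) = -3 (j(Y) = -4 + 1 = -3)
O = 1
W = -23390330 (W = 5833*(-4010) = -23390330)
(O + j(0))²*W = (1 - 3)²*(-23390330) = (-2)²*(-23390330) = 4*(-23390330) = -93561320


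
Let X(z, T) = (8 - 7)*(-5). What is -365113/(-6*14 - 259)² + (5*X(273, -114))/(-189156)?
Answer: -9865767629/3179144892 ≈ -3.1033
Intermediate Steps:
X(z, T) = -5 (X(z, T) = 1*(-5) = -5)
-365113/(-6*14 - 259)² + (5*X(273, -114))/(-189156) = -365113/(-6*14 - 259)² + (5*(-5))/(-189156) = -365113/(-84 - 259)² - 25*(-1/189156) = -365113/((-343)²) + 25/189156 = -365113/117649 + 25/189156 = -365113*1/117649 + 25/189156 = -52159/16807 + 25/189156 = -9865767629/3179144892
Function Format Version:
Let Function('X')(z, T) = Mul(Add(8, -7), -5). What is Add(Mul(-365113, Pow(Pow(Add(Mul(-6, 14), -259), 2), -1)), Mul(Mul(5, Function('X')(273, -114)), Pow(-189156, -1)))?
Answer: Rational(-9865767629, 3179144892) ≈ -3.1033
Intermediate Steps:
Function('X')(z, T) = -5 (Function('X')(z, T) = Mul(1, -5) = -5)
Add(Mul(-365113, Pow(Pow(Add(Mul(-6, 14), -259), 2), -1)), Mul(Mul(5, Function('X')(273, -114)), Pow(-189156, -1))) = Add(Mul(-365113, Pow(Pow(Add(Mul(-6, 14), -259), 2), -1)), Mul(Mul(5, -5), Pow(-189156, -1))) = Add(Mul(-365113, Pow(Pow(Add(-84, -259), 2), -1)), Mul(-25, Rational(-1, 189156))) = Add(Mul(-365113, Pow(Pow(-343, 2), -1)), Rational(25, 189156)) = Add(Mul(-365113, Pow(117649, -1)), Rational(25, 189156)) = Add(Mul(-365113, Rational(1, 117649)), Rational(25, 189156)) = Add(Rational(-52159, 16807), Rational(25, 189156)) = Rational(-9865767629, 3179144892)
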